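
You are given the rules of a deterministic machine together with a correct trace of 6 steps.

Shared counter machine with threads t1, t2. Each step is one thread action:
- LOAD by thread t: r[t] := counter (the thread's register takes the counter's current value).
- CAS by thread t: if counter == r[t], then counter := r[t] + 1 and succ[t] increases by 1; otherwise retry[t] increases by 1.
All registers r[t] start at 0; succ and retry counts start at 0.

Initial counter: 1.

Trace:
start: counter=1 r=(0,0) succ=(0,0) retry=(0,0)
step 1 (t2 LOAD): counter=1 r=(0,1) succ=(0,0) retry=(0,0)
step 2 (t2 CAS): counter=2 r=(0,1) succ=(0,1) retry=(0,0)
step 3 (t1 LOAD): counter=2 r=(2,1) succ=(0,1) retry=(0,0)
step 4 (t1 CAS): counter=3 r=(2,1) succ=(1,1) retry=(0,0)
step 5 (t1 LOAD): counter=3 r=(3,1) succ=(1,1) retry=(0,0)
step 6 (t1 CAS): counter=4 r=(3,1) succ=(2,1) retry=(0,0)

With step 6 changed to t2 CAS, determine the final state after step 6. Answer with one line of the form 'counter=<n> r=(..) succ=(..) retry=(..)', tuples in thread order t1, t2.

(re-executing from step 6 with the substitution; state before step 6: counter=3 r=(3,1) succ=(1,1) retry=(0,0))
step 6 (t2 CAS): counter=3 r=(3,1) succ=(1,1) retry=(0,1)

counter=3 r=(3,1) succ=(1,1) retry=(0,1)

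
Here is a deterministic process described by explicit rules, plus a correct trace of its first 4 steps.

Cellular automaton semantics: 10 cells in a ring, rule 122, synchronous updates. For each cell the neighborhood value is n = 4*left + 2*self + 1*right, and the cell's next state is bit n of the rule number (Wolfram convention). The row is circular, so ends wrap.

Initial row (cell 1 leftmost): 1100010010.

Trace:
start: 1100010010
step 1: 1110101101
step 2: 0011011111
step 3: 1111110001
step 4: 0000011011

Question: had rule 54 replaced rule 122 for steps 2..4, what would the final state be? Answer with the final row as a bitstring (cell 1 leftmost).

(re-executing steps 2..4 under rule 54; state before step 2: 1110101101)
step 2: 0001110010
step 3: 0010001111
step 4: 1111010000

1111010000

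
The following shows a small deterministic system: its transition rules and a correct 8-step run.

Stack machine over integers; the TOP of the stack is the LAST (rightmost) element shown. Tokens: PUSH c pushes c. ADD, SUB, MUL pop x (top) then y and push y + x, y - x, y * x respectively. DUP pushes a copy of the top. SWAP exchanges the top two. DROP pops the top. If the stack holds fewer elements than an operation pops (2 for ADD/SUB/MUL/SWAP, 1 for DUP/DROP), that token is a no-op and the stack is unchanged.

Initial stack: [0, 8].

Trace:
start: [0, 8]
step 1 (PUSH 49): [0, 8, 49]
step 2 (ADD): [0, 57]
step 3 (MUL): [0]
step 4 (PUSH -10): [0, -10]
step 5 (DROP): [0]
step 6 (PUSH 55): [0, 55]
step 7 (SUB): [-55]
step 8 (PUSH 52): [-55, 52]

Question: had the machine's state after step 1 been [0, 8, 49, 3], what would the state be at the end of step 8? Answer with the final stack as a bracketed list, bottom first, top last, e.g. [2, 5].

state after step 1 := [0, 8, 49, 3]
step 2 (ADD): [0, 8, 52]
step 3 (MUL): [0, 416]
step 4 (PUSH -10): [0, 416, -10]
step 5 (DROP): [0, 416]
step 6 (PUSH 55): [0, 416, 55]
step 7 (SUB): [0, 361]
step 8 (PUSH 52): [0, 361, 52]

[0, 361, 52]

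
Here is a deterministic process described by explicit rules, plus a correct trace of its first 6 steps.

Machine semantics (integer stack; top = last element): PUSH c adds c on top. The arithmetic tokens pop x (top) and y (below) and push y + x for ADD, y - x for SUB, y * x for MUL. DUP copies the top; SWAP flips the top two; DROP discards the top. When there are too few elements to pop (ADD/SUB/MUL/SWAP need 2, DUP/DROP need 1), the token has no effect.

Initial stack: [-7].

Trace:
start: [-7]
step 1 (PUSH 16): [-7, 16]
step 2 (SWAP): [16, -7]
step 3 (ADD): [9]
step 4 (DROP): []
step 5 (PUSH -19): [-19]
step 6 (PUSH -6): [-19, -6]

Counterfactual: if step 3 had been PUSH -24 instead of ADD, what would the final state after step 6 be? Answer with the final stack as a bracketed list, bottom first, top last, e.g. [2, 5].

[16, -7, -19, -6]

(re-executing from step 3 with the substitution; state before step 3: [16, -7])
step 3 (PUSH -24): [16, -7, -24]
step 4 (DROP): [16, -7]
step 5 (PUSH -19): [16, -7, -19]
step 6 (PUSH -6): [16, -7, -19, -6]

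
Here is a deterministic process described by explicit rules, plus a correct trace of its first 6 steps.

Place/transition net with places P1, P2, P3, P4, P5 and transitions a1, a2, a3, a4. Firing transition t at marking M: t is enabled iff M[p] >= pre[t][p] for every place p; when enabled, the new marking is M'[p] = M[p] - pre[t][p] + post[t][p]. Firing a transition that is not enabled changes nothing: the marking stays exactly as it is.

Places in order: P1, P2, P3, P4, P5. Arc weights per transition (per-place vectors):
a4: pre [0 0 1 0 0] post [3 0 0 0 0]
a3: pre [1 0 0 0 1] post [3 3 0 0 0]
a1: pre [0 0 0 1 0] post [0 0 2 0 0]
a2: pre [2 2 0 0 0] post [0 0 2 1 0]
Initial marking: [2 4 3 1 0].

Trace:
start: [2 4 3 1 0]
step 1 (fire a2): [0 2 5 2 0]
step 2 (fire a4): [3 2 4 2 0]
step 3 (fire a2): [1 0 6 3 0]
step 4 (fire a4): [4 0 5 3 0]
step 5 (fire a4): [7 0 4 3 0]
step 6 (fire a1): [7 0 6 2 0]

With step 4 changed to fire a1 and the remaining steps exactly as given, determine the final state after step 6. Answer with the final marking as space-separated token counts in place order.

(re-executing from step 4 with the substitution; state before step 4: [1 0 6 3 0])
step 4 (fire a1): [1 0 8 2 0]
step 5 (fire a4): [4 0 7 2 0]
step 6 (fire a1): [4 0 9 1 0]

4 0 9 1 0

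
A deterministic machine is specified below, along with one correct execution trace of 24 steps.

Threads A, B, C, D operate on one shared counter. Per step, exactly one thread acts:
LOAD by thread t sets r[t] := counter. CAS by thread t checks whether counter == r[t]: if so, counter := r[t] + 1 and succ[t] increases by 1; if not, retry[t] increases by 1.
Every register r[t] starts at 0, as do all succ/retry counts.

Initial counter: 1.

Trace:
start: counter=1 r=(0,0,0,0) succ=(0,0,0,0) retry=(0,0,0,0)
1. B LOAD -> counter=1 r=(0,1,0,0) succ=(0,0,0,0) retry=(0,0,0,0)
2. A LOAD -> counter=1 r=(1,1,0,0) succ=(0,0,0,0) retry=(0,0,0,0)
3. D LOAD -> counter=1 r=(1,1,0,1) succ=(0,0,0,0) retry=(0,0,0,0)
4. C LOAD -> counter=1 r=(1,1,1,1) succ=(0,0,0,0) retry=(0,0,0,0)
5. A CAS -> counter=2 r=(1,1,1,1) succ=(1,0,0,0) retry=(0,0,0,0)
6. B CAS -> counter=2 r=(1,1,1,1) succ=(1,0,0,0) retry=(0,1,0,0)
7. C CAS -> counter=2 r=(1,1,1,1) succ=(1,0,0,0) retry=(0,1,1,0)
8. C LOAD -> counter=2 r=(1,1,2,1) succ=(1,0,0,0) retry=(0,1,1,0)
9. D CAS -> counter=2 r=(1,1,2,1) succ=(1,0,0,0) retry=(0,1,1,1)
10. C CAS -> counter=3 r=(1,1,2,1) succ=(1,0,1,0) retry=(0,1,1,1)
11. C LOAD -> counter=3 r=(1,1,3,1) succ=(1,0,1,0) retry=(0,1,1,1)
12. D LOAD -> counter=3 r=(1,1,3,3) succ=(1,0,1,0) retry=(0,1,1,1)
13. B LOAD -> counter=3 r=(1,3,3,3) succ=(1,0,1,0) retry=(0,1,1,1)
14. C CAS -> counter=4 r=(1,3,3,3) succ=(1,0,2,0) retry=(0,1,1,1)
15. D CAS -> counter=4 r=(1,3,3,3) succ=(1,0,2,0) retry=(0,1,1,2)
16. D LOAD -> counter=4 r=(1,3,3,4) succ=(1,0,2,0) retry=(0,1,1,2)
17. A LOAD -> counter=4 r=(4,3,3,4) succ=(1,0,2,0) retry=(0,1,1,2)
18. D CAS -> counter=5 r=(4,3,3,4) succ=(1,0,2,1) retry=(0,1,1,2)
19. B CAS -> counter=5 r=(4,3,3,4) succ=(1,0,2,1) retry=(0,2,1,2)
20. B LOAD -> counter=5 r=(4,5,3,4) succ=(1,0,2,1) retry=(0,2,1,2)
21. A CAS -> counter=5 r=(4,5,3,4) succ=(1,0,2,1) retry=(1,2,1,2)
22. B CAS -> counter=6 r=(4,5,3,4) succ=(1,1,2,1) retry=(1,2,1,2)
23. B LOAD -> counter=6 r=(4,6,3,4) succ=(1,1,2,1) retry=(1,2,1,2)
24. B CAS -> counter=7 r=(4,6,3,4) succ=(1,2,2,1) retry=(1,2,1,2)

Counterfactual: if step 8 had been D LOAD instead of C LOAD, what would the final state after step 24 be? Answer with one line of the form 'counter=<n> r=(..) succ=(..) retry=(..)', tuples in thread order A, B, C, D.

counter=7 r=(4,6,3,4) succ=(1,2,1,2) retry=(1,2,2,1)

(re-executing from step 8 with the substitution; state before step 8: counter=2 r=(1,1,1,1) succ=(1,0,0,0) retry=(0,1,1,0))
8. D LOAD -> counter=2 r=(1,1,1,2) succ=(1,0,0,0) retry=(0,1,1,0)
9. D CAS -> counter=3 r=(1,1,1,2) succ=(1,0,0,1) retry=(0,1,1,0)
10. C CAS -> counter=3 r=(1,1,1,2) succ=(1,0,0,1) retry=(0,1,2,0)
11. C LOAD -> counter=3 r=(1,1,3,2) succ=(1,0,0,1) retry=(0,1,2,0)
12. D LOAD -> counter=3 r=(1,1,3,3) succ=(1,0,0,1) retry=(0,1,2,0)
13. B LOAD -> counter=3 r=(1,3,3,3) succ=(1,0,0,1) retry=(0,1,2,0)
14. C CAS -> counter=4 r=(1,3,3,3) succ=(1,0,1,1) retry=(0,1,2,0)
15. D CAS -> counter=4 r=(1,3,3,3) succ=(1,0,1,1) retry=(0,1,2,1)
16. D LOAD -> counter=4 r=(1,3,3,4) succ=(1,0,1,1) retry=(0,1,2,1)
17. A LOAD -> counter=4 r=(4,3,3,4) succ=(1,0,1,1) retry=(0,1,2,1)
18. D CAS -> counter=5 r=(4,3,3,4) succ=(1,0,1,2) retry=(0,1,2,1)
19. B CAS -> counter=5 r=(4,3,3,4) succ=(1,0,1,2) retry=(0,2,2,1)
20. B LOAD -> counter=5 r=(4,5,3,4) succ=(1,0,1,2) retry=(0,2,2,1)
21. A CAS -> counter=5 r=(4,5,3,4) succ=(1,0,1,2) retry=(1,2,2,1)
22. B CAS -> counter=6 r=(4,5,3,4) succ=(1,1,1,2) retry=(1,2,2,1)
23. B LOAD -> counter=6 r=(4,6,3,4) succ=(1,1,1,2) retry=(1,2,2,1)
24. B CAS -> counter=7 r=(4,6,3,4) succ=(1,2,1,2) retry=(1,2,2,1)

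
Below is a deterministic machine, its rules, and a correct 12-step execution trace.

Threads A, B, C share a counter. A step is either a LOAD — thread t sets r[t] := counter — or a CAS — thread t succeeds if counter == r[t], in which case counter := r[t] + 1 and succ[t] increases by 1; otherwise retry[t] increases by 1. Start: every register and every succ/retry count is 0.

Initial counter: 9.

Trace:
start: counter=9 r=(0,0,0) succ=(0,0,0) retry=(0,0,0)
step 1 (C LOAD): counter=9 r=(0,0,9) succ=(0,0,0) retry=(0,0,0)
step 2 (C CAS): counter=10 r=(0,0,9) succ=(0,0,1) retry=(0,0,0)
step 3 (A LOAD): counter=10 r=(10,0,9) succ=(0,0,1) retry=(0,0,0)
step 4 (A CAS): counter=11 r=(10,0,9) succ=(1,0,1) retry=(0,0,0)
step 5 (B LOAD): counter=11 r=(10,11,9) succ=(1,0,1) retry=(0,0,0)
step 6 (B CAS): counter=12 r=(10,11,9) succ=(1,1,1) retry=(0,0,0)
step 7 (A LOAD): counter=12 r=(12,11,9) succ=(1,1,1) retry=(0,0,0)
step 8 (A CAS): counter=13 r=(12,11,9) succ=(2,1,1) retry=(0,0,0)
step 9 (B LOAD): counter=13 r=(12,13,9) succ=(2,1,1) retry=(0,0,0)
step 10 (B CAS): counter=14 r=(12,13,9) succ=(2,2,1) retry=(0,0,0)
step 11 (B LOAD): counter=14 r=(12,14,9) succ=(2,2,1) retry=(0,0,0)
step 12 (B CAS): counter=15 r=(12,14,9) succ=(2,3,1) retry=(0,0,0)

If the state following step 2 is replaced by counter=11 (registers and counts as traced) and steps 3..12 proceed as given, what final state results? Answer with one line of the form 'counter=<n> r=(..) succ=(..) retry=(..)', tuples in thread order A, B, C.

counter=16 r=(13,15,9) succ=(2,3,1) retry=(0,0,0)

state after step 2 := counter=11 r=(0,0,9) succ=(0,0,1) retry=(0,0,0)
step 3 (A LOAD): counter=11 r=(11,0,9) succ=(0,0,1) retry=(0,0,0)
step 4 (A CAS): counter=12 r=(11,0,9) succ=(1,0,1) retry=(0,0,0)
step 5 (B LOAD): counter=12 r=(11,12,9) succ=(1,0,1) retry=(0,0,0)
step 6 (B CAS): counter=13 r=(11,12,9) succ=(1,1,1) retry=(0,0,0)
step 7 (A LOAD): counter=13 r=(13,12,9) succ=(1,1,1) retry=(0,0,0)
step 8 (A CAS): counter=14 r=(13,12,9) succ=(2,1,1) retry=(0,0,0)
step 9 (B LOAD): counter=14 r=(13,14,9) succ=(2,1,1) retry=(0,0,0)
step 10 (B CAS): counter=15 r=(13,14,9) succ=(2,2,1) retry=(0,0,0)
step 11 (B LOAD): counter=15 r=(13,15,9) succ=(2,2,1) retry=(0,0,0)
step 12 (B CAS): counter=16 r=(13,15,9) succ=(2,3,1) retry=(0,0,0)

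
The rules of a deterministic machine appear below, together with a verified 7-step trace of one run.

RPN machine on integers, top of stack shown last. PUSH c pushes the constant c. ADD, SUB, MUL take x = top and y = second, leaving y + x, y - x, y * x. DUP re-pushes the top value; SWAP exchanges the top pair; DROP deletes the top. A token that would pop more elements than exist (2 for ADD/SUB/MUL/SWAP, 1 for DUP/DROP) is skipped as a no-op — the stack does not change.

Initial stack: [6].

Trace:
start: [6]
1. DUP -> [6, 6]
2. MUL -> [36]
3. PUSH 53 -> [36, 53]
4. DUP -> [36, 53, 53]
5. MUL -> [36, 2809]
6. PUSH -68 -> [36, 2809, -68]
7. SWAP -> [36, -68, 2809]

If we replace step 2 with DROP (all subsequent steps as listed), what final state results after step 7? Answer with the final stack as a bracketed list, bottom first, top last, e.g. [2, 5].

(re-executing from step 2 with the substitution; state before step 2: [6, 6])
2. DROP -> [6]
3. PUSH 53 -> [6, 53]
4. DUP -> [6, 53, 53]
5. MUL -> [6, 2809]
6. PUSH -68 -> [6, 2809, -68]
7. SWAP -> [6, -68, 2809]

[6, -68, 2809]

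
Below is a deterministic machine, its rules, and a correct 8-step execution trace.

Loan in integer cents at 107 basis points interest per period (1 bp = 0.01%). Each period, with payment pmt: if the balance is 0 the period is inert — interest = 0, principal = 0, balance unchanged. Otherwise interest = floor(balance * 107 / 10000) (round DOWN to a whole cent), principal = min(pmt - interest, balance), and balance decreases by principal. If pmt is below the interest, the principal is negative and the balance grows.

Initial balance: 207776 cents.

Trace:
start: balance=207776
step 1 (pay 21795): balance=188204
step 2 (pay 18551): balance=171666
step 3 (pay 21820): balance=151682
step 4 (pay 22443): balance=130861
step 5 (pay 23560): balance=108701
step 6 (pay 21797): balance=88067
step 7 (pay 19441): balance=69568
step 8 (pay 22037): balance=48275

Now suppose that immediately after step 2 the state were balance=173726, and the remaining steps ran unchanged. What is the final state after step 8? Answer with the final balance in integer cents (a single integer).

state after step 2 := balance=173726
step 3 (pay 21820): balance=153764
step 4 (pay 22443): balance=132966
step 5 (pay 23560): balance=110828
step 6 (pay 21797): balance=90216
step 7 (pay 19441): balance=71740
step 8 (pay 22037): balance=50470

50470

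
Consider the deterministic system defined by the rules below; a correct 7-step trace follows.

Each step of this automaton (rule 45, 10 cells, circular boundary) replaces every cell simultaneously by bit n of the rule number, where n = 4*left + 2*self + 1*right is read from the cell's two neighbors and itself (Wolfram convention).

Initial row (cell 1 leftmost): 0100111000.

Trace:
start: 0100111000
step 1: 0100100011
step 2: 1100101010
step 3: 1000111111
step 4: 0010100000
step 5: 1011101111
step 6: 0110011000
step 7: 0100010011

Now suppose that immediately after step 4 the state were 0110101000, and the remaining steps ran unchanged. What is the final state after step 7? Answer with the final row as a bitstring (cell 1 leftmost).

1000010101

state after step 4 := 0110101000
step 5: 0101111011
step 6: 1111000110
step 7: 1000010101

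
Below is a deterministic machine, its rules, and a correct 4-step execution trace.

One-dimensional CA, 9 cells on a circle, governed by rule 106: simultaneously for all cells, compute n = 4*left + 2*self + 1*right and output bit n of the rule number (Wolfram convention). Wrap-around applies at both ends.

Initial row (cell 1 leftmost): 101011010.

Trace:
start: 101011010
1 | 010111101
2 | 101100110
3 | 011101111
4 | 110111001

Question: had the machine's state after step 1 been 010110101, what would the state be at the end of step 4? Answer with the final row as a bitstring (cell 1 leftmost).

111011110

state after step 1 := 010110101
2 | 101111010
3 | 011001101
4 | 111011110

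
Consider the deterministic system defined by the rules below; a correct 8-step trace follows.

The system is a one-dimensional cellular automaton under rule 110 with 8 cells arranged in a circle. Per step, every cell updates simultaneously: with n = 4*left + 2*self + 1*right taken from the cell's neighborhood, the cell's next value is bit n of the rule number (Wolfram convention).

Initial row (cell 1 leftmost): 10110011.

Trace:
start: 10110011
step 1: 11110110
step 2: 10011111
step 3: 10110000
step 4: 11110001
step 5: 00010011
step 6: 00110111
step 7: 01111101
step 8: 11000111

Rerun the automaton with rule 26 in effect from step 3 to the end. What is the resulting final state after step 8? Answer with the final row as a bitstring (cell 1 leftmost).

(re-executing steps 3..8 under rule 26; state before step 3: 10011111)
step 3: 01110000
step 4: 11001000
step 5: 10110101
step 6: 00100001
step 7: 11010010
step 8: 10001100

10001100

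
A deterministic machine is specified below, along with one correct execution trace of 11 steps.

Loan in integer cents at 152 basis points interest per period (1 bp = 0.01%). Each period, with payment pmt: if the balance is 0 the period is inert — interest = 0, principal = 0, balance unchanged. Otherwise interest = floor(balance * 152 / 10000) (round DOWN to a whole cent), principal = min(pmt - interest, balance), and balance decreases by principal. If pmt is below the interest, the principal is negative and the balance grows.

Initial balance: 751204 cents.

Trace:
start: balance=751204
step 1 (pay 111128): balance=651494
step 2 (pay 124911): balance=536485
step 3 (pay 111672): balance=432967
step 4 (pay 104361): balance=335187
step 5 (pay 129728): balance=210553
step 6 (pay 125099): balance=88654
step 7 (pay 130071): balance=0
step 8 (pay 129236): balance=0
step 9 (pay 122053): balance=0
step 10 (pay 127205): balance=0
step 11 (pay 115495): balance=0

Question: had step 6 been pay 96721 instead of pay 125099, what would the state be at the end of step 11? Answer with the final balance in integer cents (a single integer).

0

(re-executing from step 6 with the substitution; state before step 6: balance=210553)
step 6 (pay 96721): balance=117032
step 7 (pay 130071): balance=0
step 8 (pay 129236): balance=0
step 9 (pay 122053): balance=0
step 10 (pay 127205): balance=0
step 11 (pay 115495): balance=0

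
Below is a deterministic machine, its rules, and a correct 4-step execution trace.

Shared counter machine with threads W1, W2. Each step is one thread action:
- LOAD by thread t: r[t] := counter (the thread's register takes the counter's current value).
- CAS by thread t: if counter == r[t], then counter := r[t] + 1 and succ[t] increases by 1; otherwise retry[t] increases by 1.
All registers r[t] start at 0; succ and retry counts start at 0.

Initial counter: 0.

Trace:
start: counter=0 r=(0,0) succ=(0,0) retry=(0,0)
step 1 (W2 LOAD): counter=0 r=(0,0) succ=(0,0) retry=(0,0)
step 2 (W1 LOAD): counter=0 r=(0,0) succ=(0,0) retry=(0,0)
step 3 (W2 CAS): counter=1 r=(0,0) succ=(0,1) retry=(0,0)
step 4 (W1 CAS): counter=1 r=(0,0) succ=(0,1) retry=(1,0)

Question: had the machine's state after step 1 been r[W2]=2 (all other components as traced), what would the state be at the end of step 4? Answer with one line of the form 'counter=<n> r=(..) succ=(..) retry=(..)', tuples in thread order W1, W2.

counter=1 r=(0,2) succ=(1,0) retry=(0,1)

state after step 1 := counter=0 r=(0,2) succ=(0,0) retry=(0,0)
step 2 (W1 LOAD): counter=0 r=(0,2) succ=(0,0) retry=(0,0)
step 3 (W2 CAS): counter=0 r=(0,2) succ=(0,0) retry=(0,1)
step 4 (W1 CAS): counter=1 r=(0,2) succ=(1,0) retry=(0,1)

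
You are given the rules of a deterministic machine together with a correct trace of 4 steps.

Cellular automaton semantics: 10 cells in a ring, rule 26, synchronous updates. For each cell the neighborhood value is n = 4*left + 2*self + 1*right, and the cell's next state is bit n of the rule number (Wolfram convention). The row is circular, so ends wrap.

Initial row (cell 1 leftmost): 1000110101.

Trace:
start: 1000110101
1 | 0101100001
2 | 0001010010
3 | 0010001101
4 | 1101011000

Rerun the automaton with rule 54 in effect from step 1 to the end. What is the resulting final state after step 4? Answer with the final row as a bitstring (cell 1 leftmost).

(re-executing steps 1..4 under rule 54; state before step 1: 1000110101)
1 | 0101001110
2 | 1111110001
3 | 0000001010
4 | 0000011111

0000011111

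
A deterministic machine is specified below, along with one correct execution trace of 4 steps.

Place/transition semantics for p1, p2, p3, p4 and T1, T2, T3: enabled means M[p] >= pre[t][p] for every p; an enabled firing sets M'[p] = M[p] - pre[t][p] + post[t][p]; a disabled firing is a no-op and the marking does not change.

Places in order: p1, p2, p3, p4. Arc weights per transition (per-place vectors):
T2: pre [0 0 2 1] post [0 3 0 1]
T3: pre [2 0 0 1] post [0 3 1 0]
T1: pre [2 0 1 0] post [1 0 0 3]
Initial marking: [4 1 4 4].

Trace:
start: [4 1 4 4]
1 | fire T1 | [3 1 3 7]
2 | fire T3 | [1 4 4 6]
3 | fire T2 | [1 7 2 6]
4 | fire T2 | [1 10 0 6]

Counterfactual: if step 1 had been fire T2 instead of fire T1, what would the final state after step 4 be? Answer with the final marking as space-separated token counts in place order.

2 10 1 3

(re-executing from step 1 with the substitution; state before step 1: [4 1 4 4])
1 | fire T2 | [4 4 2 4]
2 | fire T3 | [2 7 3 3]
3 | fire T2 | [2 10 1 3]
4 | fire T2 | [2 10 1 3]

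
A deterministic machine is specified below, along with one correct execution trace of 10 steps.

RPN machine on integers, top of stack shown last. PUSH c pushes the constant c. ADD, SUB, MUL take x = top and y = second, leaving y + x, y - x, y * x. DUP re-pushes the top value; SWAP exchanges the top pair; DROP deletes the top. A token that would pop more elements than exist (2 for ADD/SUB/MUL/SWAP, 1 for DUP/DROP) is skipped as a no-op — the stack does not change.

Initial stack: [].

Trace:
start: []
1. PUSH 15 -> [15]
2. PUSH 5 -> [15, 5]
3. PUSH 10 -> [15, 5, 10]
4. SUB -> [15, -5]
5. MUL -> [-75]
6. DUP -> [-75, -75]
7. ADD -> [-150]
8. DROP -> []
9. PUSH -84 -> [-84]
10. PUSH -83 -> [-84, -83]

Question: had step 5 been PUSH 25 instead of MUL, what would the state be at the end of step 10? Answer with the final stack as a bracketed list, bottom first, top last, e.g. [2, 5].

(re-executing from step 5 with the substitution; state before step 5: [15, -5])
5. PUSH 25 -> [15, -5, 25]
6. DUP -> [15, -5, 25, 25]
7. ADD -> [15, -5, 50]
8. DROP -> [15, -5]
9. PUSH -84 -> [15, -5, -84]
10. PUSH -83 -> [15, -5, -84, -83]

[15, -5, -84, -83]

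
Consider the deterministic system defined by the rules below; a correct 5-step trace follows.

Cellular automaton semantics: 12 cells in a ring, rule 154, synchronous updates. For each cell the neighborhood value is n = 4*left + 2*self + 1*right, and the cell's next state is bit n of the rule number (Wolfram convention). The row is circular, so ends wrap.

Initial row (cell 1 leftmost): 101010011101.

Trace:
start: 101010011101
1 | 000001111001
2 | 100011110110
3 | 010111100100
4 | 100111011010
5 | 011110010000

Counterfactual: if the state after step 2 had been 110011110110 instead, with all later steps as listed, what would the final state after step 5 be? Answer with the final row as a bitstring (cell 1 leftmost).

state after step 2 := 110011110110
3 | 101111100100
4 | 001111011011
5 | 111110010010

111110010010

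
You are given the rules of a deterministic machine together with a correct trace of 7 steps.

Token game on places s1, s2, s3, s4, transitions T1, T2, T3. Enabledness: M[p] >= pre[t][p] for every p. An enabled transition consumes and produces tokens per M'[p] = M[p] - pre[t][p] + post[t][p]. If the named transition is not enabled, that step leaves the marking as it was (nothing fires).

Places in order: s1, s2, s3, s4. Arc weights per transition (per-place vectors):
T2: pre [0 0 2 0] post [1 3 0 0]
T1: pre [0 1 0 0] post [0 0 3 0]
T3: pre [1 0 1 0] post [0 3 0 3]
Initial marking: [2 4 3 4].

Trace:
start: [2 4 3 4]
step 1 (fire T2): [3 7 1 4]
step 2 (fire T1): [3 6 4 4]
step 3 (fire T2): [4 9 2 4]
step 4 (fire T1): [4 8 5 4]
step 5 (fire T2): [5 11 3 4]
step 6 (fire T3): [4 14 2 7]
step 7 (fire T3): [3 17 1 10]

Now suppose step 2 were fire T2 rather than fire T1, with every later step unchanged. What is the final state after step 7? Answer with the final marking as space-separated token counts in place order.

2 15 0 10

(re-executing from step 2 with the substitution; state before step 2: [3 7 1 4])
step 2 (fire T2): [3 7 1 4]
step 3 (fire T2): [3 7 1 4]
step 4 (fire T1): [3 6 4 4]
step 5 (fire T2): [4 9 2 4]
step 6 (fire T3): [3 12 1 7]
step 7 (fire T3): [2 15 0 10]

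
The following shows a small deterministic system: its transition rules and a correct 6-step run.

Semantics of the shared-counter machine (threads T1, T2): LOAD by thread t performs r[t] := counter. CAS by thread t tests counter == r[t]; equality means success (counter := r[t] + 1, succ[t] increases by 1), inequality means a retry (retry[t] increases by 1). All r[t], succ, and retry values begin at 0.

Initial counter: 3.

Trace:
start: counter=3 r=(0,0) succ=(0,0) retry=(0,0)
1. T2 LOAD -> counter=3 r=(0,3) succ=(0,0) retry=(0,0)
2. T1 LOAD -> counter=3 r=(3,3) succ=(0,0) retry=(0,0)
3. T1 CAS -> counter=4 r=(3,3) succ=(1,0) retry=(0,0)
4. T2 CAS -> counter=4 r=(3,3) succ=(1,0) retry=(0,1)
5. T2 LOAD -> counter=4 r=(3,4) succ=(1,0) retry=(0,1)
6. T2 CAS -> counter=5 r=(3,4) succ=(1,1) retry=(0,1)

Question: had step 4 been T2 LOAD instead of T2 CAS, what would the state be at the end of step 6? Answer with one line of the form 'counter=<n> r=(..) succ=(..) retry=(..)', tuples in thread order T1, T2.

(re-executing from step 4 with the substitution; state before step 4: counter=4 r=(3,3) succ=(1,0) retry=(0,0))
4. T2 LOAD -> counter=4 r=(3,4) succ=(1,0) retry=(0,0)
5. T2 LOAD -> counter=4 r=(3,4) succ=(1,0) retry=(0,0)
6. T2 CAS -> counter=5 r=(3,4) succ=(1,1) retry=(0,0)

counter=5 r=(3,4) succ=(1,1) retry=(0,0)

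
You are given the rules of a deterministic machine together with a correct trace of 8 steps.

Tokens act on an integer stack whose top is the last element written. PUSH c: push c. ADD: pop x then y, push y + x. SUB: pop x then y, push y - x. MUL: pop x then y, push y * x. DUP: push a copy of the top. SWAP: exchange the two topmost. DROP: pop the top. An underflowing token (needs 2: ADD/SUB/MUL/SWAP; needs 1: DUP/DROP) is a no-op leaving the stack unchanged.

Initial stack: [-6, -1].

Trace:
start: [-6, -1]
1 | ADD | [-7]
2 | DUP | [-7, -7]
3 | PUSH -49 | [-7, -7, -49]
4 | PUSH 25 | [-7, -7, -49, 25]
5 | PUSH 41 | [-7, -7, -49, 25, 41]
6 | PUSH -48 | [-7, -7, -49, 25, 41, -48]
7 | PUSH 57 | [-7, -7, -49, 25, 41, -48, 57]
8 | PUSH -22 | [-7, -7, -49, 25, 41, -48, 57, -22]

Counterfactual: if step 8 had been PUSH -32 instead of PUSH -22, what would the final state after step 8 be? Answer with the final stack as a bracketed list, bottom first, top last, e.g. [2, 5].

[-7, -7, -49, 25, 41, -48, 57, -32]

(re-executing from step 8 with the substitution; state before step 8: [-7, -7, -49, 25, 41, -48, 57])
8 | PUSH -32 | [-7, -7, -49, 25, 41, -48, 57, -32]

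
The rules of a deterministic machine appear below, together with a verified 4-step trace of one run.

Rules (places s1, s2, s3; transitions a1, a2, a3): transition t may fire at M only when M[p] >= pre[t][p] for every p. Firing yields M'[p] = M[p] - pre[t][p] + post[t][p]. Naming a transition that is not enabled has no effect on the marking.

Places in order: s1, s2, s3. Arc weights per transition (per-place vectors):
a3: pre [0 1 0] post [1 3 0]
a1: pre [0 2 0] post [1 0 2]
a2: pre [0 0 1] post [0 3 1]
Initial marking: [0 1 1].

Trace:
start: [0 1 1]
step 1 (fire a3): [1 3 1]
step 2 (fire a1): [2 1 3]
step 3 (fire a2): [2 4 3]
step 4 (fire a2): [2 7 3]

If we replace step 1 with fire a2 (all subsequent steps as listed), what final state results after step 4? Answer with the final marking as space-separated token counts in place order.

1 8 3

(re-executing from step 1 with the substitution; state before step 1: [0 1 1])
step 1 (fire a2): [0 4 1]
step 2 (fire a1): [1 2 3]
step 3 (fire a2): [1 5 3]
step 4 (fire a2): [1 8 3]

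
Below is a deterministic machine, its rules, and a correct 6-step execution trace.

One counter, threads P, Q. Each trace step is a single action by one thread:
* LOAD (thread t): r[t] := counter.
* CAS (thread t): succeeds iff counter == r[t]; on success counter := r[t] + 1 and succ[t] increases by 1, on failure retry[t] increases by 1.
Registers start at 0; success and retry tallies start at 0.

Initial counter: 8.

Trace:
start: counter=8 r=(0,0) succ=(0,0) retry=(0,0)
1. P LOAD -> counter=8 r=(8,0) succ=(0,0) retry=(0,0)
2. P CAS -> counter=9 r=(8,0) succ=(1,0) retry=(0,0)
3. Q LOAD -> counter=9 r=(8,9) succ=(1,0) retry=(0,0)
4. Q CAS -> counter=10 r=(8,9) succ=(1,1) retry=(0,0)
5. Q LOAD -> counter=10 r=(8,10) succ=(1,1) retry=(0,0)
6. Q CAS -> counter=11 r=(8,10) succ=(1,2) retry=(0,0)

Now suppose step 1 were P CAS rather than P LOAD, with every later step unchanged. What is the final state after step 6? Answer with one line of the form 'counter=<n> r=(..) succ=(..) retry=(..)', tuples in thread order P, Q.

counter=10 r=(0,9) succ=(0,2) retry=(2,0)

(re-executing from step 1 with the substitution; state before step 1: counter=8 r=(0,0) succ=(0,0) retry=(0,0))
1. P CAS -> counter=8 r=(0,0) succ=(0,0) retry=(1,0)
2. P CAS -> counter=8 r=(0,0) succ=(0,0) retry=(2,0)
3. Q LOAD -> counter=8 r=(0,8) succ=(0,0) retry=(2,0)
4. Q CAS -> counter=9 r=(0,8) succ=(0,1) retry=(2,0)
5. Q LOAD -> counter=9 r=(0,9) succ=(0,1) retry=(2,0)
6. Q CAS -> counter=10 r=(0,9) succ=(0,2) retry=(2,0)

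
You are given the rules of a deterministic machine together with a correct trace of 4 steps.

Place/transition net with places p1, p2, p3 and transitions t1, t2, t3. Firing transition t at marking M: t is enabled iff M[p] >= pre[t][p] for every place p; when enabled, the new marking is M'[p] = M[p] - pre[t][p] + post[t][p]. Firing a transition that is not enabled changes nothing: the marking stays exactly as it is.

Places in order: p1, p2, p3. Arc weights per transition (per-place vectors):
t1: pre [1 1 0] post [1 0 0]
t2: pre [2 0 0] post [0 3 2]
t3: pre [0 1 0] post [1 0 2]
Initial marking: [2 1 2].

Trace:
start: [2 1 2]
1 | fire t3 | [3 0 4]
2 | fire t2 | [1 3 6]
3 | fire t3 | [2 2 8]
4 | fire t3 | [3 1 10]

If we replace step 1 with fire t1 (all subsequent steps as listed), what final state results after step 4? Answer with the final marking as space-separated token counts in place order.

(re-executing from step 1 with the substitution; state before step 1: [2 1 2])
1 | fire t1 | [2 0 2]
2 | fire t2 | [0 3 4]
3 | fire t3 | [1 2 6]
4 | fire t3 | [2 1 8]

2 1 8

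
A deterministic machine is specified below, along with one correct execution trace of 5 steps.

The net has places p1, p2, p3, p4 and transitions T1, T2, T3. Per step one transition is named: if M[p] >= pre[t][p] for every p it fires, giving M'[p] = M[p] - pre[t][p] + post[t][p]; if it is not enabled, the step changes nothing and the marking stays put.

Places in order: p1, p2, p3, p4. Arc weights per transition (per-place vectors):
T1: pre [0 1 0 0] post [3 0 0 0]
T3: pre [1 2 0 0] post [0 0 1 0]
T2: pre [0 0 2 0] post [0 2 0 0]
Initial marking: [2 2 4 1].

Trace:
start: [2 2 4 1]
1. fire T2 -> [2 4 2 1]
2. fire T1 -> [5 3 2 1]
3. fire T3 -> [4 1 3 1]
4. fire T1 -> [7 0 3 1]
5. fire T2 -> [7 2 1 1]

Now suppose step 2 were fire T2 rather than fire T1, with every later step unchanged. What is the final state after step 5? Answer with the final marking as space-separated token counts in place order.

4 3 1 1

(re-executing from step 2 with the substitution; state before step 2: [2 4 2 1])
2. fire T2 -> [2 6 0 1]
3. fire T3 -> [1 4 1 1]
4. fire T1 -> [4 3 1 1]
5. fire T2 -> [4 3 1 1]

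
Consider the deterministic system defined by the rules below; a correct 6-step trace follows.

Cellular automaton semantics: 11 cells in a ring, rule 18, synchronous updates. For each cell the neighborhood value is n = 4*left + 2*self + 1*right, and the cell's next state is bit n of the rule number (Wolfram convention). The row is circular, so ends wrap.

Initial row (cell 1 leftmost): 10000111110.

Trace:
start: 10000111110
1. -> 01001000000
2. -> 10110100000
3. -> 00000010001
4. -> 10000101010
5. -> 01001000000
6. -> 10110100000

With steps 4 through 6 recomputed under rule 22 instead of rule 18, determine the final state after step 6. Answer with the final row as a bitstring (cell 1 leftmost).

11111100000

(re-executing steps 4..6 under rule 22; state before step 4: 00000010001)
4. -> 10000111011
5. -> 01001000000
6. -> 11111100000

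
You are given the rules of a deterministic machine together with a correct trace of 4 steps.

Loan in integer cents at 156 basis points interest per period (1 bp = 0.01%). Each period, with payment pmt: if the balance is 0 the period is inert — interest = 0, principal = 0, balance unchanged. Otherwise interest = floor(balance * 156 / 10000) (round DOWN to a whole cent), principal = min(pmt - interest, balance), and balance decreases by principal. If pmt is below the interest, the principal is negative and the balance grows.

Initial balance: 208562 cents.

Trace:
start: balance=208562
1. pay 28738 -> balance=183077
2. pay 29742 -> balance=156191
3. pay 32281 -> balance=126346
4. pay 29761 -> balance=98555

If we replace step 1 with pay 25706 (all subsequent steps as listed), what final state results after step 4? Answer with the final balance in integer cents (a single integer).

101731

(re-executing from step 1 with the substitution; state before step 1: balance=208562)
1. pay 25706 -> balance=186109
2. pay 29742 -> balance=159270
3. pay 32281 -> balance=129473
4. pay 29761 -> balance=101731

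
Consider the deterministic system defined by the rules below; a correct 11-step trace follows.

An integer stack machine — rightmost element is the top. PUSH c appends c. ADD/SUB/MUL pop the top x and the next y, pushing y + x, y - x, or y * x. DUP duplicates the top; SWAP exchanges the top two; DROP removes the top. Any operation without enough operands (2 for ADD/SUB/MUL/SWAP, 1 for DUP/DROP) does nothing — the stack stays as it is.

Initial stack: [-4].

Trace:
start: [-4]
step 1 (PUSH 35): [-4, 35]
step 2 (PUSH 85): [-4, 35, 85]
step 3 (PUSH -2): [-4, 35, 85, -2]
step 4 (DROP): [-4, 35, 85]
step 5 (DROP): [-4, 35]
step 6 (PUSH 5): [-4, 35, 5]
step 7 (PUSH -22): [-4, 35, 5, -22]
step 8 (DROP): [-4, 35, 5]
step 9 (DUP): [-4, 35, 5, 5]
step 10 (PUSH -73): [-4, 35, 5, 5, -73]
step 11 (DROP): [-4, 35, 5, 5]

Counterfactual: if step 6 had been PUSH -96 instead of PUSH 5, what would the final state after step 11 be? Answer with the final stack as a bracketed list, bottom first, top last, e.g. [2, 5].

[-4, 35, -96, -96]

(re-executing from step 6 with the substitution; state before step 6: [-4, 35])
step 6 (PUSH -96): [-4, 35, -96]
step 7 (PUSH -22): [-4, 35, -96, -22]
step 8 (DROP): [-4, 35, -96]
step 9 (DUP): [-4, 35, -96, -96]
step 10 (PUSH -73): [-4, 35, -96, -96, -73]
step 11 (DROP): [-4, 35, -96, -96]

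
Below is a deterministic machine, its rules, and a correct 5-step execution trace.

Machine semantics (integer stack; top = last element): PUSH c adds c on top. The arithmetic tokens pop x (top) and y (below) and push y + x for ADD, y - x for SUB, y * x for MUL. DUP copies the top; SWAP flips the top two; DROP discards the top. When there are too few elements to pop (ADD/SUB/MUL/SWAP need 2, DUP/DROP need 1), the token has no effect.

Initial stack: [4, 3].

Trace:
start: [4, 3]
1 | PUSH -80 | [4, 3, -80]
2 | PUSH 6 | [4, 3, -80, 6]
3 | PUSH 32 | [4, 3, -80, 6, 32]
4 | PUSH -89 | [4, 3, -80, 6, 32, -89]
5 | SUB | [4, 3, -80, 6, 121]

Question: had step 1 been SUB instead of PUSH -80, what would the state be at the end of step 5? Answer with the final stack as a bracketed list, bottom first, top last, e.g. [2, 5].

(re-executing from step 1 with the substitution; state before step 1: [4, 3])
1 | SUB | [1]
2 | PUSH 6 | [1, 6]
3 | PUSH 32 | [1, 6, 32]
4 | PUSH -89 | [1, 6, 32, -89]
5 | SUB | [1, 6, 121]

[1, 6, 121]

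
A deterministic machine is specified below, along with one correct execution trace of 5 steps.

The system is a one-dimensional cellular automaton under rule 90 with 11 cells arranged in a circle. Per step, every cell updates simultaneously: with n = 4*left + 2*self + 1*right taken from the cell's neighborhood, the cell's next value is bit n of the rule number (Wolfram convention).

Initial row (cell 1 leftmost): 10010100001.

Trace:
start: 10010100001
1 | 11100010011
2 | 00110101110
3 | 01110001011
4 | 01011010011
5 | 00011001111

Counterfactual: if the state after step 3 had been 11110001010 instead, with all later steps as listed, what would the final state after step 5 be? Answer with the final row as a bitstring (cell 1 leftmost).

01111001001

state after step 3 := 11110001010
4 | 10011010000
5 | 01111001001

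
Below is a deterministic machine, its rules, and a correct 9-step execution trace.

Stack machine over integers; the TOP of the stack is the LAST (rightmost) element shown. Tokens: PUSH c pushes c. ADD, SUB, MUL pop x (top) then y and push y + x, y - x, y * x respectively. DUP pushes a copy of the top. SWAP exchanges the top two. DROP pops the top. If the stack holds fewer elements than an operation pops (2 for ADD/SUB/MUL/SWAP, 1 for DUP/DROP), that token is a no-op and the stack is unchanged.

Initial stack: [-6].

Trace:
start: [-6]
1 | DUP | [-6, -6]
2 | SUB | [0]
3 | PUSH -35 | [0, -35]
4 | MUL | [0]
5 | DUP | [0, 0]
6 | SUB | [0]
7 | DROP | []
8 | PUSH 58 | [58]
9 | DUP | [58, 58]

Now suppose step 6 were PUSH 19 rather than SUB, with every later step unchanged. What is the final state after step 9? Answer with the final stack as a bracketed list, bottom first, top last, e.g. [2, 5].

(re-executing from step 6 with the substitution; state before step 6: [0, 0])
6 | PUSH 19 | [0, 0, 19]
7 | DROP | [0, 0]
8 | PUSH 58 | [0, 0, 58]
9 | DUP | [0, 0, 58, 58]

[0, 0, 58, 58]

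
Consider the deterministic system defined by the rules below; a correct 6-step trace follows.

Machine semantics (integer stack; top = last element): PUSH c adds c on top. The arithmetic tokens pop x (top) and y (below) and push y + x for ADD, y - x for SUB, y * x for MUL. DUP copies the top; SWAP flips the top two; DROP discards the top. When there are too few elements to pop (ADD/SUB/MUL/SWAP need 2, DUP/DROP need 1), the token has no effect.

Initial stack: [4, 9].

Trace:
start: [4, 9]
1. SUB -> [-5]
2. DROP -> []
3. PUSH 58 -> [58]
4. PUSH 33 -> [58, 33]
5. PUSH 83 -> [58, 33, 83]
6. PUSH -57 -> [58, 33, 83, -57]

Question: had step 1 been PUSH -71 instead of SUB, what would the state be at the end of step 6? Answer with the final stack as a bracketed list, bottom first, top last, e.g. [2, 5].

(re-executing from step 1 with the substitution; state before step 1: [4, 9])
1. PUSH -71 -> [4, 9, -71]
2. DROP -> [4, 9]
3. PUSH 58 -> [4, 9, 58]
4. PUSH 33 -> [4, 9, 58, 33]
5. PUSH 83 -> [4, 9, 58, 33, 83]
6. PUSH -57 -> [4, 9, 58, 33, 83, -57]

[4, 9, 58, 33, 83, -57]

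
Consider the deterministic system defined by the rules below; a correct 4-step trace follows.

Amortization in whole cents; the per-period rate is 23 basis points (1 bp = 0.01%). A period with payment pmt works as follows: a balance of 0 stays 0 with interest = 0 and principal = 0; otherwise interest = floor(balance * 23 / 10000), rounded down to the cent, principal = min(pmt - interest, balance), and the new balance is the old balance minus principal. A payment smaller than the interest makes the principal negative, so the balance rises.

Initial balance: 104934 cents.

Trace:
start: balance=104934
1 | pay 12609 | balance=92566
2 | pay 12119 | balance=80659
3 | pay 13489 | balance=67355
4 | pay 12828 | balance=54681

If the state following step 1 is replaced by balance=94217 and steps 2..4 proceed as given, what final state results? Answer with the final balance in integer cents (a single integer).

56344

state after step 1 := balance=94217
2 | pay 12119 | balance=82314
3 | pay 13489 | balance=69014
4 | pay 12828 | balance=56344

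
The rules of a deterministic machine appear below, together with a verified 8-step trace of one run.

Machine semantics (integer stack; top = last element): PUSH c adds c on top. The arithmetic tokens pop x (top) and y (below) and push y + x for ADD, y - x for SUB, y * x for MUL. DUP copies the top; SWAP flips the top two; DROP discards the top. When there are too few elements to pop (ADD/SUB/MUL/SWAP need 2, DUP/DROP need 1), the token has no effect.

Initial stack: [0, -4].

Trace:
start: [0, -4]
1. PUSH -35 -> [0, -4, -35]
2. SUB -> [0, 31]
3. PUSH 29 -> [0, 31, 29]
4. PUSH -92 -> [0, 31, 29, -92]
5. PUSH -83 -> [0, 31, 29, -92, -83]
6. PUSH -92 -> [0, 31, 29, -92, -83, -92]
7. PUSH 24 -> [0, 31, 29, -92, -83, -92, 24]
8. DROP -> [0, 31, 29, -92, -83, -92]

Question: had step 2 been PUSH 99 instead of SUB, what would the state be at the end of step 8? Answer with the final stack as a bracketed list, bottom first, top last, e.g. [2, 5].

[0, -4, -35, 99, 29, -92, -83, -92]

(re-executing from step 2 with the substitution; state before step 2: [0, -4, -35])
2. PUSH 99 -> [0, -4, -35, 99]
3. PUSH 29 -> [0, -4, -35, 99, 29]
4. PUSH -92 -> [0, -4, -35, 99, 29, -92]
5. PUSH -83 -> [0, -4, -35, 99, 29, -92, -83]
6. PUSH -92 -> [0, -4, -35, 99, 29, -92, -83, -92]
7. PUSH 24 -> [0, -4, -35, 99, 29, -92, -83, -92, 24]
8. DROP -> [0, -4, -35, 99, 29, -92, -83, -92]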